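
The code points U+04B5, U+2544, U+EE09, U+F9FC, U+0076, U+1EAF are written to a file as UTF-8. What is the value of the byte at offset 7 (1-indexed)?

0xB8

1-indexed offset 7 is 0-indexed offset 6.
U+04B5 → 2-byte form D2 B5 at offsets 0–1.
U+2544 → 3-byte form E2 95 84 at offsets 2–4.
U+EE09 → 3-byte form EE B8 89 at offsets 5–7.
Offset 6 falls in char 3's range; it's byte 2 of EE B8 89 = 0xB8.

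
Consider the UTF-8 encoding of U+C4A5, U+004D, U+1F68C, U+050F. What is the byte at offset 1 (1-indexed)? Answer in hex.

1-indexed offset 1 is 0-indexed offset 0.
U+C4A5 → 3-byte form EC 92 A5 at offsets 0–2.
Offset 0 falls in char 1's range; it's byte 1 of EC 92 A5 = 0xEC.

0xEC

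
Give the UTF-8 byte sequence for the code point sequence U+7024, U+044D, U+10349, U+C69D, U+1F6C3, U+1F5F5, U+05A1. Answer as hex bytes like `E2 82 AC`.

E7 80 A4 D1 8D F0 90 8D 89 EC 9A 9D F0 9F 9B 83 F0 9F 97 B5 D6 A1

U+7024: 3-byte form → E7 80 A4.
U+044D: 2-byte form → D1 8D.
U+10349: 4-byte form → F0 90 8D 89.
U+C69D: 3-byte form → EC 9A 9D.
U+1F6C3: 4-byte form → F0 9F 9B 83.
U+1F5F5: 4-byte form → F0 9F 97 B5.
U+05A1: 2-byte form → D6 A1.
Concatenated (22 bytes): E7 80 A4 D1 8D F0 90 8D 89 EC 9A 9D F0 9F 9B 83 F0 9F 97 B5 D6 A1.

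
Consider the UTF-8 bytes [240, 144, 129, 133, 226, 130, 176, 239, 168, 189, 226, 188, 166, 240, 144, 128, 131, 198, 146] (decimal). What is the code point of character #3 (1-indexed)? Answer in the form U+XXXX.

U+FA3D

Offset 0: leading byte 0xF0 = 11110000 → 4-byte char #1 = F0 90 81 85.
Offset 4: leading byte 0xE2 = 11100010 → 3-byte char #2 = E2 82 B0.
Offset 7: leading byte 0xEF = 11101111 → 3-byte char #3 = EF A8 BD.
Leading byte 0xEF = 11101111 matches 1110xxxx → 3-byte sequence.
Byte 1: 0xEF = 11101111, payload 1111 (4 bits).
Byte 2: 0xA8 = 10101000 (10xxxxxx ✓), payload 101000.
Byte 3: 0xBD = 10111101 (10xxxxxx ✓), payload 111101.
Concatenate: 1111101000111101 = 0xFA3D (16 bits → U+FA3D).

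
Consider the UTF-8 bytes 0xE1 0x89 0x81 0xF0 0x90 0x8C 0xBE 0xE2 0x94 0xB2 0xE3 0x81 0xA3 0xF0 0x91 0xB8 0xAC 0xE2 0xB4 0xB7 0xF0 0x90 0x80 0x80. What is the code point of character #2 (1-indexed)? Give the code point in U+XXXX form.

Offset 0: leading byte 0xE1 = 11100001 → 3-byte char #1 = E1 89 81.
Offset 3: leading byte 0xF0 = 11110000 → 4-byte char #2 = F0 90 8C BE.
Leading byte 0xF0 = 11110000 matches 11110xxx → 4-byte sequence.
Byte 1: 0xF0 = 11110000, payload 000 (3 bits).
Byte 2: 0x90 = 10010000 (10xxxxxx ✓), payload 010000.
Byte 3: 0x8C = 10001100 (10xxxxxx ✓), payload 001100.
Byte 4: 0xBE = 10111110 (10xxxxxx ✓), payload 111110.
Concatenate: 000010000001100111110 = 0x1033E (21 bits → U+1033E).

U+1033E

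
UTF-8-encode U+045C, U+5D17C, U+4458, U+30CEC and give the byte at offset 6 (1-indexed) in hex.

1-indexed offset 6 is 0-indexed offset 5.
U+045C → 2-byte form D1 9C at offsets 0–1.
U+5D17C → 4-byte form F1 9D 85 BC at offsets 2–5.
Offset 5 falls in char 2's range; it's byte 4 of F1 9D 85 BC = 0xBC.

0xBC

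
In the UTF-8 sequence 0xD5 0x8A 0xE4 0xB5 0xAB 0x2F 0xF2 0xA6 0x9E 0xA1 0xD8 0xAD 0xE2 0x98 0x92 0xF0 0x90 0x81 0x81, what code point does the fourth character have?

U+A67A1

Offset 0: leading byte 0xD5 = 11010101 → 2-byte char #1 = D5 8A.
Offset 2: leading byte 0xE4 = 11100100 → 3-byte char #2 = E4 B5 AB.
Offset 5: leading byte 0x2F = 00101111 → 1-byte char #3 = 2F.
Offset 6: leading byte 0xF2 = 11110010 → 4-byte char #4 = F2 A6 9E A1.
Leading byte 0xF2 = 11110010 matches 11110xxx → 4-byte sequence.
Byte 1: 0xF2 = 11110010, payload 010 (3 bits).
Byte 2: 0xA6 = 10100110 (10xxxxxx ✓), payload 100110.
Byte 3: 0x9E = 10011110 (10xxxxxx ✓), payload 011110.
Byte 4: 0xA1 = 10100001 (10xxxxxx ✓), payload 100001.
Concatenate: 010100110011110100001 = 0xA67A1 (21 bits → U+A67A1).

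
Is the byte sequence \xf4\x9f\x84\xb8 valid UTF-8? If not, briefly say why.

invalid (encodes a value above U+10FFFF)

Leading byte 0xF4 = 11110100 → 4-byte form.
Payload = 0x11F138, which exceeds U+10FFFF, the maximum Unicode code point. (Leading bytes F5–FF, or F4 followed by ≥ 0x90, are invalid.)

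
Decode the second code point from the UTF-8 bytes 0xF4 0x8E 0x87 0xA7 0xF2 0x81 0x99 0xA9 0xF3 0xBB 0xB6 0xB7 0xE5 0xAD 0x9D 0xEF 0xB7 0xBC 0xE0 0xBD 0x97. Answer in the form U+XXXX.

Offset 0: leading byte 0xF4 = 11110100 → 4-byte char #1 = F4 8E 87 A7.
Offset 4: leading byte 0xF2 = 11110010 → 4-byte char #2 = F2 81 99 A9.
Leading byte 0xF2 = 11110010 matches 11110xxx → 4-byte sequence.
Byte 1: 0xF2 = 11110010, payload 010 (3 bits).
Byte 2: 0x81 = 10000001 (10xxxxxx ✓), payload 000001.
Byte 3: 0x99 = 10011001 (10xxxxxx ✓), payload 011001.
Byte 4: 0xA9 = 10101001 (10xxxxxx ✓), payload 101001.
Concatenate: 010000001011001101001 = 0x81669 (21 bits → U+81669).

U+81669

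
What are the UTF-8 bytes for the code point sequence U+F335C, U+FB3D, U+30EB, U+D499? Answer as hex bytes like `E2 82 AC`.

F3 B3 8D 9C EF AC BD E3 83 AB ED 92 99

U+F335C: 4-byte form → F3 B3 8D 9C.
U+FB3D: 3-byte form → EF AC BD.
U+30EB: 3-byte form → E3 83 AB.
U+D499: 3-byte form → ED 92 99.
Concatenated (13 bytes): F3 B3 8D 9C EF AC BD E3 83 AB ED 92 99.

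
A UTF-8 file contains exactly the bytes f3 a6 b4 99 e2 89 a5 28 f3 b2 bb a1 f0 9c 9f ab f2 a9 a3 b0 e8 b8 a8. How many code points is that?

7

Byte at offset 0: 0xF3 = 11110011 → 4-byte char (#1). Advance 4.
Byte at offset 4: 0xE2 = 11100010 → 3-byte char (#2). Advance 3.
Byte at offset 7: 0x28 = 00101000 → 1-byte char (#3). Advance 1.
Byte at offset 8: 0xF3 = 11110011 → 4-byte char (#4). Advance 4.
Byte at offset 12: 0xF0 = 11110000 → 4-byte char (#5). Advance 4.
Byte at offset 16: 0xF2 = 11110010 → 4-byte char (#6). Advance 4.
Byte at offset 20: 0xE8 = 11101000 → 3-byte char (#7). Advance 3.
Reached end at offset 23 after 7 code points.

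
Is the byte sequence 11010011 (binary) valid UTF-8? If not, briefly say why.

invalid (sequence truncated)

Leading byte 0xD3 = 11010011 → 2-byte form, but only 1 byte is present.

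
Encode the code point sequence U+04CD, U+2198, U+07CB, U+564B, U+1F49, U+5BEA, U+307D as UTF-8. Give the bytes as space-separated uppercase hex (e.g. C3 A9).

U+04CD: 2-byte form → D3 8D.
U+2198: 3-byte form → E2 86 98.
U+07CB: 2-byte form → DF 8B.
U+564B: 3-byte form → E5 99 8B.
U+1F49: 3-byte form → E1 BD 89.
U+5BEA: 3-byte form → E5 AF AA.
U+307D: 3-byte form → E3 81 BD.
Concatenated (19 bytes): D3 8D E2 86 98 DF 8B E5 99 8B E1 BD 89 E5 AF AA E3 81 BD.

D3 8D E2 86 98 DF 8B E5 99 8B E1 BD 89 E5 AF AA E3 81 BD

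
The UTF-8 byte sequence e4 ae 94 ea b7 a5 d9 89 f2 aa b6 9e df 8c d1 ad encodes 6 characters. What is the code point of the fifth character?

Offset 0: leading byte 0xE4 = 11100100 → 3-byte char #1 = E4 AE 94.
Offset 3: leading byte 0xEA = 11101010 → 3-byte char #2 = EA B7 A5.
Offset 6: leading byte 0xD9 = 11011001 → 2-byte char #3 = D9 89.
Offset 8: leading byte 0xF2 = 11110010 → 4-byte char #4 = F2 AA B6 9E.
Offset 12: leading byte 0xDF = 11011111 → 2-byte char #5 = DF 8C.
Leading byte 0xDF = 11011111 matches 110xxxxx → 2-byte sequence.
Byte 1: 0xDF = 11011111, payload 11111 (5 bits).
Byte 2: 0x8C = 10001100 (10xxxxxx ✓), payload 001100.
Concatenate: 11111001100 = 0x7CC (11 bits → U+07CC).

U+07CC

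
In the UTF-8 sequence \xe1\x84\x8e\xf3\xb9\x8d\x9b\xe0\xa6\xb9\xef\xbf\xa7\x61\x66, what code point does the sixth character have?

U+0066

Offset 0: leading byte 0xE1 = 11100001 → 3-byte char #1 = E1 84 8E.
Offset 3: leading byte 0xF3 = 11110011 → 4-byte char #2 = F3 B9 8D 9B.
Offset 7: leading byte 0xE0 = 11100000 → 3-byte char #3 = E0 A6 B9.
Offset 10: leading byte 0xEF = 11101111 → 3-byte char #4 = EF BF A7.
Offset 13: leading byte 0x61 = 01100001 → 1-byte char #5 = 61.
Offset 14: leading byte 0x66 = 01100110 → 1-byte char #6 = 66.
Leading byte 0x66 = 01100110 matches 0xxxxxxx → 1-byte sequence.
Byte 1: 0x66 = 01100110, payload 1100110 (7 bits).
Concatenate: 1100110 = 0x66 (7 bits → U+0066).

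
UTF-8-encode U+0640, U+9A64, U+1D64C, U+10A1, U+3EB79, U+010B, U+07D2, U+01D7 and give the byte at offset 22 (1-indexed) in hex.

0x97

1-indexed offset 22 is 0-indexed offset 21.
U+0640 → 2-byte form D9 80 at offsets 0–1.
U+9A64 → 3-byte form E9 A9 A4 at offsets 2–4.
U+1D64C → 4-byte form F0 9D 99 8C at offsets 5–8.
U+10A1 → 3-byte form E1 82 A1 at offsets 9–11.
U+3EB79 → 4-byte form F0 BE AD B9 at offsets 12–15.
U+010B → 2-byte form C4 8B at offsets 16–17.
U+07D2 → 2-byte form DF 92 at offsets 18–19.
U+01D7 → 2-byte form C7 97 at offsets 20–21.
Offset 21 falls in char 8's range; it's byte 2 of C7 97 = 0x97.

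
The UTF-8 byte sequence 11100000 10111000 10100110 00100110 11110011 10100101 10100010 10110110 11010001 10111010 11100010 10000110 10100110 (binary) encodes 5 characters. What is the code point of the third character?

U+E58B6

Offset 0: leading byte 0xE0 = 11100000 → 3-byte char #1 = E0 B8 A6.
Offset 3: leading byte 0x26 = 00100110 → 1-byte char #2 = 26.
Offset 4: leading byte 0xF3 = 11110011 → 4-byte char #3 = F3 A5 A2 B6.
Leading byte 0xF3 = 11110011 matches 11110xxx → 4-byte sequence.
Byte 1: 0xF3 = 11110011, payload 011 (3 bits).
Byte 2: 0xA5 = 10100101 (10xxxxxx ✓), payload 100101.
Byte 3: 0xA2 = 10100010 (10xxxxxx ✓), payload 100010.
Byte 4: 0xB6 = 10110110 (10xxxxxx ✓), payload 110110.
Concatenate: 011100101100010110110 = 0xE58B6 (21 bits → U+E58B6).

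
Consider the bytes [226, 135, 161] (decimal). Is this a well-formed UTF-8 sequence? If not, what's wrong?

Leading byte 0xE2 = 11100010 → 3-byte form.
Continuation bytes 0x87=10000111, 0xA1=10100001 all match 10xxxxxx.
Decoded value 0x21E1 is ≥ 0x800 (shortest form) and not a surrogate.

valid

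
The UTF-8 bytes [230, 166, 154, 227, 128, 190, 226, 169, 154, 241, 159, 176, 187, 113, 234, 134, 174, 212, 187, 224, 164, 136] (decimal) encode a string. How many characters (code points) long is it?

Byte at offset 0: 0xE6 = 11100110 → 3-byte char (#1). Advance 3.
Byte at offset 3: 0xE3 = 11100011 → 3-byte char (#2). Advance 3.
Byte at offset 6: 0xE2 = 11100010 → 3-byte char (#3). Advance 3.
Byte at offset 9: 0xF1 = 11110001 → 4-byte char (#4). Advance 4.
Byte at offset 13: 0x71 = 01110001 → 1-byte char (#5). Advance 1.
Byte at offset 14: 0xEA = 11101010 → 3-byte char (#6). Advance 3.
Byte at offset 17: 0xD4 = 11010100 → 2-byte char (#7). Advance 2.
Byte at offset 19: 0xE0 = 11100000 → 3-byte char (#8). Advance 3.
Reached end at offset 22 after 8 code points.

8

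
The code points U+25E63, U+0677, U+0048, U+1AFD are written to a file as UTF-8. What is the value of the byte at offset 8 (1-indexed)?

1-indexed offset 8 is 0-indexed offset 7.
U+25E63 → 4-byte form F0 A5 B9 A3 at offsets 0–3.
U+0677 → 2-byte form D9 B7 at offsets 4–5.
U+0048 → 1-byte form 48 at offsets 6–6.
U+1AFD → 3-byte form E1 AB BD at offsets 7–9.
Offset 7 falls in char 4's range; it's byte 1 of E1 AB BD = 0xE1.

0xE1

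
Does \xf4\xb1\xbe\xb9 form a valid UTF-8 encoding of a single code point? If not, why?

invalid (encodes a value above U+10FFFF)

Leading byte 0xF4 = 11110100 → 4-byte form.
Payload = 0x131FB9, which exceeds U+10FFFF, the maximum Unicode code point. (Leading bytes F5–FF, or F4 followed by ≥ 0x90, are invalid.)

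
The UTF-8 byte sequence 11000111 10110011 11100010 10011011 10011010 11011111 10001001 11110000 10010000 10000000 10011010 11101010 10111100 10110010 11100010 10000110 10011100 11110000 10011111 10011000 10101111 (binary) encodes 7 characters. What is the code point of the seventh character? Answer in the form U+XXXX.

Offset 0: leading byte 0xC7 = 11000111 → 2-byte char #1 = C7 B3.
Offset 2: leading byte 0xE2 = 11100010 → 3-byte char #2 = E2 9B 9A.
Offset 5: leading byte 0xDF = 11011111 → 2-byte char #3 = DF 89.
Offset 7: leading byte 0xF0 = 11110000 → 4-byte char #4 = F0 90 80 9A.
Offset 11: leading byte 0xEA = 11101010 → 3-byte char #5 = EA BC B2.
Offset 14: leading byte 0xE2 = 11100010 → 3-byte char #6 = E2 86 9C.
Offset 17: leading byte 0xF0 = 11110000 → 4-byte char #7 = F0 9F 98 AF.
Leading byte 0xF0 = 11110000 matches 11110xxx → 4-byte sequence.
Byte 1: 0xF0 = 11110000, payload 000 (3 bits).
Byte 2: 0x9F = 10011111 (10xxxxxx ✓), payload 011111.
Byte 3: 0x98 = 10011000 (10xxxxxx ✓), payload 011000.
Byte 4: 0xAF = 10101111 (10xxxxxx ✓), payload 101111.
Concatenate: 000011111011000101111 = 0x1F62F (21 bits → U+1F62F).

U+1F62F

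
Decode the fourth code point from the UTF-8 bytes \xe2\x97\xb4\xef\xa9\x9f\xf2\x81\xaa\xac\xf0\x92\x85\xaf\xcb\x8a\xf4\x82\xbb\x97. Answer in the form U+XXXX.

U+1216F

Offset 0: leading byte 0xE2 = 11100010 → 3-byte char #1 = E2 97 B4.
Offset 3: leading byte 0xEF = 11101111 → 3-byte char #2 = EF A9 9F.
Offset 6: leading byte 0xF2 = 11110010 → 4-byte char #3 = F2 81 AA AC.
Offset 10: leading byte 0xF0 = 11110000 → 4-byte char #4 = F0 92 85 AF.
Leading byte 0xF0 = 11110000 matches 11110xxx → 4-byte sequence.
Byte 1: 0xF0 = 11110000, payload 000 (3 bits).
Byte 2: 0x92 = 10010010 (10xxxxxx ✓), payload 010010.
Byte 3: 0x85 = 10000101 (10xxxxxx ✓), payload 000101.
Byte 4: 0xAF = 10101111 (10xxxxxx ✓), payload 101111.
Concatenate: 000010010000101101111 = 0x1216F (21 bits → U+1216F).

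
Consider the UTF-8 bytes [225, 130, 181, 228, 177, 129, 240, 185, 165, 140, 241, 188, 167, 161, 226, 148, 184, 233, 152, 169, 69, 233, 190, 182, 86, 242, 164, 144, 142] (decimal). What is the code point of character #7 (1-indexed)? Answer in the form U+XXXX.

Offset 0: leading byte 0xE1 = 11100001 → 3-byte char #1 = E1 82 B5.
Offset 3: leading byte 0xE4 = 11100100 → 3-byte char #2 = E4 B1 81.
Offset 6: leading byte 0xF0 = 11110000 → 4-byte char #3 = F0 B9 A5 8C.
Offset 10: leading byte 0xF1 = 11110001 → 4-byte char #4 = F1 BC A7 A1.
Offset 14: leading byte 0xE2 = 11100010 → 3-byte char #5 = E2 94 B8.
Offset 17: leading byte 0xE9 = 11101001 → 3-byte char #6 = E9 98 A9.
Offset 20: leading byte 0x45 = 01000101 → 1-byte char #7 = 45.
Leading byte 0x45 = 01000101 matches 0xxxxxxx → 1-byte sequence.
Byte 1: 0x45 = 01000101, payload 1000101 (7 bits).
Concatenate: 1000101 = 0x45 (7 bits → U+0045).

U+0045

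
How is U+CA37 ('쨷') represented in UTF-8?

U+CA37 = 0xCA37 = 51767 decimal. In range U+0800–U+FFFF → 3-byte form: 1110xxxx 10xxxxxx 10xxxxxx.
Binary (16 bits): 1100101000110111.
Split 4+6+6: 1100 | 101000 | 110111.
Byte 1: 11101100 = 0xEC.
Byte 2: 10101000 = 0xA8.
Byte 3: 10110111 = 0xB7.

EC A8 B7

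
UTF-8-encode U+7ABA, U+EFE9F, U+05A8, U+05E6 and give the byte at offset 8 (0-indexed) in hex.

U+7ABA → 3-byte form E7 AA BA at offsets 0–2.
U+EFE9F → 4-byte form F3 AF BA 9F at offsets 3–6.
U+05A8 → 2-byte form D6 A8 at offsets 7–8.
Offset 8 falls in char 3's range; it's byte 2 of D6 A8 = 0xA8.

0xA8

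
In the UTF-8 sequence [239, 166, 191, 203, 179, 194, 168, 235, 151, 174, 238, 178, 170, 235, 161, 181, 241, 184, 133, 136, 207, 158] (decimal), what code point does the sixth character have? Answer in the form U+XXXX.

Offset 0: leading byte 0xEF = 11101111 → 3-byte char #1 = EF A6 BF.
Offset 3: leading byte 0xCB = 11001011 → 2-byte char #2 = CB B3.
Offset 5: leading byte 0xC2 = 11000010 → 2-byte char #3 = C2 A8.
Offset 7: leading byte 0xEB = 11101011 → 3-byte char #4 = EB 97 AE.
Offset 10: leading byte 0xEE = 11101110 → 3-byte char #5 = EE B2 AA.
Offset 13: leading byte 0xEB = 11101011 → 3-byte char #6 = EB A1 B5.
Leading byte 0xEB = 11101011 matches 1110xxxx → 3-byte sequence.
Byte 1: 0xEB = 11101011, payload 1011 (4 bits).
Byte 2: 0xA1 = 10100001 (10xxxxxx ✓), payload 100001.
Byte 3: 0xB5 = 10110101 (10xxxxxx ✓), payload 110101.
Concatenate: 1011100001110101 = 0xB875 (16 bits → U+B875).

U+B875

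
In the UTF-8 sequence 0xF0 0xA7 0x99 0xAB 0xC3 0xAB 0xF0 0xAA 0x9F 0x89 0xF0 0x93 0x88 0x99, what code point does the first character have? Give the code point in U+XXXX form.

Offset 0: leading byte 0xF0 = 11110000 → 4-byte char #1 = F0 A7 99 AB.
Leading byte 0xF0 = 11110000 matches 11110xxx → 4-byte sequence.
Byte 1: 0xF0 = 11110000, payload 000 (3 bits).
Byte 2: 0xA7 = 10100111 (10xxxxxx ✓), payload 100111.
Byte 3: 0x99 = 10011001 (10xxxxxx ✓), payload 011001.
Byte 4: 0xAB = 10101011 (10xxxxxx ✓), payload 101011.
Concatenate: 000100111011001101011 = 0x2766B (21 bits → U+2766B).

U+2766B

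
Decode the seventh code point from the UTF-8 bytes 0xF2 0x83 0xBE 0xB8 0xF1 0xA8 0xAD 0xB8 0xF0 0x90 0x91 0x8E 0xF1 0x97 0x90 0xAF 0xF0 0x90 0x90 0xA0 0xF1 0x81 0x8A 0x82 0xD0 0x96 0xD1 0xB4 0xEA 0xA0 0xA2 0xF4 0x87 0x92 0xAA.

Offset 0: leading byte 0xF2 = 11110010 → 4-byte char #1 = F2 83 BE B8.
Offset 4: leading byte 0xF1 = 11110001 → 4-byte char #2 = F1 A8 AD B8.
Offset 8: leading byte 0xF0 = 11110000 → 4-byte char #3 = F0 90 91 8E.
Offset 12: leading byte 0xF1 = 11110001 → 4-byte char #4 = F1 97 90 AF.
Offset 16: leading byte 0xF0 = 11110000 → 4-byte char #5 = F0 90 90 A0.
Offset 20: leading byte 0xF1 = 11110001 → 4-byte char #6 = F1 81 8A 82.
Offset 24: leading byte 0xD0 = 11010000 → 2-byte char #7 = D0 96.
Leading byte 0xD0 = 11010000 matches 110xxxxx → 2-byte sequence.
Byte 1: 0xD0 = 11010000, payload 10000 (5 bits).
Byte 2: 0x96 = 10010110 (10xxxxxx ✓), payload 010110.
Concatenate: 10000010110 = 0x416 (11 bits → U+0416).

U+0416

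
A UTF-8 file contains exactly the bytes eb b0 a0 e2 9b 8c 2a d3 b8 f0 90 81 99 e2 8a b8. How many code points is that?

Byte at offset 0: 0xEB = 11101011 → 3-byte char (#1). Advance 3.
Byte at offset 3: 0xE2 = 11100010 → 3-byte char (#2). Advance 3.
Byte at offset 6: 0x2A = 00101010 → 1-byte char (#3). Advance 1.
Byte at offset 7: 0xD3 = 11010011 → 2-byte char (#4). Advance 2.
Byte at offset 9: 0xF0 = 11110000 → 4-byte char (#5). Advance 4.
Byte at offset 13: 0xE2 = 11100010 → 3-byte char (#6). Advance 3.
Reached end at offset 16 after 6 code points.

6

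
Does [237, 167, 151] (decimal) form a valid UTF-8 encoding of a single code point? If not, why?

invalid (encodes a surrogate (U+D800–U+DFFF))

Structurally a 3-byte sequence; payload = 0xD9D7.
But 0xD9D7 is in U+D800–U+DFFF, the surrogate range. Surrogates are not Unicode scalar values and are forbidden in UTF-8.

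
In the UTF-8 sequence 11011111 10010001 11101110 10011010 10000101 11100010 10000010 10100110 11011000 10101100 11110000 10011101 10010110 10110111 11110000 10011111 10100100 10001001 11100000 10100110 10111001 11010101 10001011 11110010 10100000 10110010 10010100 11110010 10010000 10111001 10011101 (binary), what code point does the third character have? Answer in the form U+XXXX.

U+20A6

Offset 0: leading byte 0xDF = 11011111 → 2-byte char #1 = DF 91.
Offset 2: leading byte 0xEE = 11101110 → 3-byte char #2 = EE 9A 85.
Offset 5: leading byte 0xE2 = 11100010 → 3-byte char #3 = E2 82 A6.
Leading byte 0xE2 = 11100010 matches 1110xxxx → 3-byte sequence.
Byte 1: 0xE2 = 11100010, payload 0010 (4 bits).
Byte 2: 0x82 = 10000010 (10xxxxxx ✓), payload 000010.
Byte 3: 0xA6 = 10100110 (10xxxxxx ✓), payload 100110.
Concatenate: 0010000010100110 = 0x20A6 (16 bits → U+20A6).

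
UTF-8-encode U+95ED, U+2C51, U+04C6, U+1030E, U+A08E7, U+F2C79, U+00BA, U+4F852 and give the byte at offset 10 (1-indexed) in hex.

0x90

1-indexed offset 10 is 0-indexed offset 9.
U+95ED → 3-byte form E9 97 AD at offsets 0–2.
U+2C51 → 3-byte form E2 B1 91 at offsets 3–5.
U+04C6 → 2-byte form D3 86 at offsets 6–7.
U+1030E → 4-byte form F0 90 8C 8E at offsets 8–11.
Offset 9 falls in char 4's range; it's byte 2 of F0 90 8C 8E = 0x90.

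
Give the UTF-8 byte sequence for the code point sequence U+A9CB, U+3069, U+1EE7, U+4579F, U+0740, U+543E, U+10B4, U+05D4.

U+A9CB: 3-byte form → EA A7 8B.
U+3069: 3-byte form → E3 81 A9.
U+1EE7: 3-byte form → E1 BB A7.
U+4579F: 4-byte form → F1 85 9E 9F.
U+0740: 2-byte form → DD 80.
U+543E: 3-byte form → E5 90 BE.
U+10B4: 3-byte form → E1 82 B4.
U+05D4: 2-byte form → D7 94.
Concatenated (23 bytes): EA A7 8B E3 81 A9 E1 BB A7 F1 85 9E 9F DD 80 E5 90 BE E1 82 B4 D7 94.

EA A7 8B E3 81 A9 E1 BB A7 F1 85 9E 9F DD 80 E5 90 BE E1 82 B4 D7 94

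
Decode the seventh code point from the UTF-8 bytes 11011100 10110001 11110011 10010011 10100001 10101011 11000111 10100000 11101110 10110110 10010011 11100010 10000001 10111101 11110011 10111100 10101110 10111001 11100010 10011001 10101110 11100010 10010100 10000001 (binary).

Offset 0: leading byte 0xDC = 11011100 → 2-byte char #1 = DC B1.
Offset 2: leading byte 0xF3 = 11110011 → 4-byte char #2 = F3 93 A1 AB.
Offset 6: leading byte 0xC7 = 11000111 → 2-byte char #3 = C7 A0.
Offset 8: leading byte 0xEE = 11101110 → 3-byte char #4 = EE B6 93.
Offset 11: leading byte 0xE2 = 11100010 → 3-byte char #5 = E2 81 BD.
Offset 14: leading byte 0xF3 = 11110011 → 4-byte char #6 = F3 BC AE B9.
Offset 18: leading byte 0xE2 = 11100010 → 3-byte char #7 = E2 99 AE.
Leading byte 0xE2 = 11100010 matches 1110xxxx → 3-byte sequence.
Byte 1: 0xE2 = 11100010, payload 0010 (4 bits).
Byte 2: 0x99 = 10011001 (10xxxxxx ✓), payload 011001.
Byte 3: 0xAE = 10101110 (10xxxxxx ✓), payload 101110.
Concatenate: 0010011001101110 = 0x266E (16 bits → U+266E).

U+266E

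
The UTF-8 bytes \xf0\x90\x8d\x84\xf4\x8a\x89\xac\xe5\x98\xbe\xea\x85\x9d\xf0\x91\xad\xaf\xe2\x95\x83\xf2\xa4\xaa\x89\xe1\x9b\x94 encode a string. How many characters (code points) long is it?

Byte at offset 0: 0xF0 = 11110000 → 4-byte char (#1). Advance 4.
Byte at offset 4: 0xF4 = 11110100 → 4-byte char (#2). Advance 4.
Byte at offset 8: 0xE5 = 11100101 → 3-byte char (#3). Advance 3.
Byte at offset 11: 0xEA = 11101010 → 3-byte char (#4). Advance 3.
Byte at offset 14: 0xF0 = 11110000 → 4-byte char (#5). Advance 4.
Byte at offset 18: 0xE2 = 11100010 → 3-byte char (#6). Advance 3.
Byte at offset 21: 0xF2 = 11110010 → 4-byte char (#7). Advance 4.
Byte at offset 25: 0xE1 = 11100001 → 3-byte char (#8). Advance 3.
Reached end at offset 28 after 8 code points.

8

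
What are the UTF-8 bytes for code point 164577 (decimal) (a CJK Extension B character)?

U+282E1 = 0x282E1 = 164577 decimal. In range U+10000–U+10FFFF → 4-byte form: 11110xxx 10xxxxxx 10xxxxxx 10xxxxxx.
Binary (21 bits): 000101000001011100001.
Split 3+6+6+6: 000 | 101000 | 001011 | 100001.
Byte 1: 11110000 = 0xF0.
Byte 2: 10101000 = 0xA8.
Byte 3: 10001011 = 0x8B.
Byte 4: 10100001 = 0xA1.

F0 A8 8B A1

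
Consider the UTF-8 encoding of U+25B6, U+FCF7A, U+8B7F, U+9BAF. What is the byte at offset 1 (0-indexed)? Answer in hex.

U+25B6 → 3-byte form E2 96 B6 at offsets 0–2.
Offset 1 falls in char 1's range; it's byte 2 of E2 96 B6 = 0x96.

0x96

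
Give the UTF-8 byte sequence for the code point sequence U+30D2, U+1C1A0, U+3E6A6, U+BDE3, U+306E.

E3 83 92 F0 9C 86 A0 F0 BE 9A A6 EB B7 A3 E3 81 AE

U+30D2: 3-byte form → E3 83 92.
U+1C1A0: 4-byte form → F0 9C 86 A0.
U+3E6A6: 4-byte form → F0 BE 9A A6.
U+BDE3: 3-byte form → EB B7 A3.
U+306E: 3-byte form → E3 81 AE.
Concatenated (17 bytes): E3 83 92 F0 9C 86 A0 F0 BE 9A A6 EB B7 A3 E3 81 AE.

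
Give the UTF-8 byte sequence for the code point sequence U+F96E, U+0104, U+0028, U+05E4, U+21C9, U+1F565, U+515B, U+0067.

U+F96E: 3-byte form → EF A5 AE.
U+0104: 2-byte form → C4 84.
U+0028: 1-byte form → 28.
U+05E4: 2-byte form → D7 A4.
U+21C9: 3-byte form → E2 87 89.
U+1F565: 4-byte form → F0 9F 95 A5.
U+515B: 3-byte form → E5 85 9B.
U+0067: 1-byte form → 67.
Concatenated (19 bytes): EF A5 AE C4 84 28 D7 A4 E2 87 89 F0 9F 95 A5 E5 85 9B 67.

EF A5 AE C4 84 28 D7 A4 E2 87 89 F0 9F 95 A5 E5 85 9B 67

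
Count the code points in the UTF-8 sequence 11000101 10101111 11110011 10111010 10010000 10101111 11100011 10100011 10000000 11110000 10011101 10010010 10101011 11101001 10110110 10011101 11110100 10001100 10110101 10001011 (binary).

6

Byte at offset 0: 0xC5 = 11000101 → 2-byte char (#1). Advance 2.
Byte at offset 2: 0xF3 = 11110011 → 4-byte char (#2). Advance 4.
Byte at offset 6: 0xE3 = 11100011 → 3-byte char (#3). Advance 3.
Byte at offset 9: 0xF0 = 11110000 → 4-byte char (#4). Advance 4.
Byte at offset 13: 0xE9 = 11101001 → 3-byte char (#5). Advance 3.
Byte at offset 16: 0xF4 = 11110100 → 4-byte char (#6). Advance 4.
Reached end at offset 20 after 6 code points.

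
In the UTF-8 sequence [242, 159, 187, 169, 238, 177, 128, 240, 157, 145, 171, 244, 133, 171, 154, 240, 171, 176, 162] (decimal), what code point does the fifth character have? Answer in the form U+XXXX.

Offset 0: leading byte 0xF2 = 11110010 → 4-byte char #1 = F2 9F BB A9.
Offset 4: leading byte 0xEE = 11101110 → 3-byte char #2 = EE B1 80.
Offset 7: leading byte 0xF0 = 11110000 → 4-byte char #3 = F0 9D 91 AB.
Offset 11: leading byte 0xF4 = 11110100 → 4-byte char #4 = F4 85 AB 9A.
Offset 15: leading byte 0xF0 = 11110000 → 4-byte char #5 = F0 AB B0 A2.
Leading byte 0xF0 = 11110000 matches 11110xxx → 4-byte sequence.
Byte 1: 0xF0 = 11110000, payload 000 (3 bits).
Byte 2: 0xAB = 10101011 (10xxxxxx ✓), payload 101011.
Byte 3: 0xB0 = 10110000 (10xxxxxx ✓), payload 110000.
Byte 4: 0xA2 = 10100010 (10xxxxxx ✓), payload 100010.
Concatenate: 000101011110000100010 = 0x2BC22 (21 bits → U+2BC22).

U+2BC22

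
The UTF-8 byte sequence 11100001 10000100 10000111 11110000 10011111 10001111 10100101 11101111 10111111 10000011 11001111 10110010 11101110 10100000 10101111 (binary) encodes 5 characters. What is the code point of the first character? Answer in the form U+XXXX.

U+1107

Offset 0: leading byte 0xE1 = 11100001 → 3-byte char #1 = E1 84 87.
Leading byte 0xE1 = 11100001 matches 1110xxxx → 3-byte sequence.
Byte 1: 0xE1 = 11100001, payload 0001 (4 bits).
Byte 2: 0x84 = 10000100 (10xxxxxx ✓), payload 000100.
Byte 3: 0x87 = 10000111 (10xxxxxx ✓), payload 000111.
Concatenate: 0001000100000111 = 0x1107 (16 bits → U+1107).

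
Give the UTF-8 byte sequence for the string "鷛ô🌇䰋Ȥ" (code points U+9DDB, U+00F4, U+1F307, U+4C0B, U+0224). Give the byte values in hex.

U+9DDB: 3-byte form → E9 B7 9B.
U+00F4: 2-byte form → C3 B4.
U+1F307: 4-byte form → F0 9F 8C 87.
U+4C0B: 3-byte form → E4 B0 8B.
U+0224: 2-byte form → C8 A4.
Concatenated (14 bytes): E9 B7 9B C3 B4 F0 9F 8C 87 E4 B0 8B C8 A4.

E9 B7 9B C3 B4 F0 9F 8C 87 E4 B0 8B C8 A4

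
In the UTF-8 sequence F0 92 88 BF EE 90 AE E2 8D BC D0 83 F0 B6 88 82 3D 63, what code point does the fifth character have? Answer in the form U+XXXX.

Offset 0: leading byte 0xF0 = 11110000 → 4-byte char #1 = F0 92 88 BF.
Offset 4: leading byte 0xEE = 11101110 → 3-byte char #2 = EE 90 AE.
Offset 7: leading byte 0xE2 = 11100010 → 3-byte char #3 = E2 8D BC.
Offset 10: leading byte 0xD0 = 11010000 → 2-byte char #4 = D0 83.
Offset 12: leading byte 0xF0 = 11110000 → 4-byte char #5 = F0 B6 88 82.
Leading byte 0xF0 = 11110000 matches 11110xxx → 4-byte sequence.
Byte 1: 0xF0 = 11110000, payload 000 (3 bits).
Byte 2: 0xB6 = 10110110 (10xxxxxx ✓), payload 110110.
Byte 3: 0x88 = 10001000 (10xxxxxx ✓), payload 001000.
Byte 4: 0x82 = 10000010 (10xxxxxx ✓), payload 000010.
Concatenate: 000110110001000000010 = 0x36202 (21 bits → U+36202).

U+36202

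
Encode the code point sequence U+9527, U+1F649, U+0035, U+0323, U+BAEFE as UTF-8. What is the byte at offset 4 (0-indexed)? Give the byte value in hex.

0x9F

U+9527 → 3-byte form E9 94 A7 at offsets 0–2.
U+1F649 → 4-byte form F0 9F 99 89 at offsets 3–6.
Offset 4 falls in char 2's range; it's byte 2 of F0 9F 99 89 = 0x9F.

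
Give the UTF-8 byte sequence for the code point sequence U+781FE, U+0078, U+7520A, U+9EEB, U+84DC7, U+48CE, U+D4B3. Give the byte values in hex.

U+781FE: 4-byte form → F1 B8 87 BE.
U+0078: 1-byte form → 78.
U+7520A: 4-byte form → F1 B5 88 8A.
U+9EEB: 3-byte form → E9 BB AB.
U+84DC7: 4-byte form → F2 84 B7 87.
U+48CE: 3-byte form → E4 A3 8E.
U+D4B3: 3-byte form → ED 92 B3.
Concatenated (22 bytes): F1 B8 87 BE 78 F1 B5 88 8A E9 BB AB F2 84 B7 87 E4 A3 8E ED 92 B3.

F1 B8 87 BE 78 F1 B5 88 8A E9 BB AB F2 84 B7 87 E4 A3 8E ED 92 B3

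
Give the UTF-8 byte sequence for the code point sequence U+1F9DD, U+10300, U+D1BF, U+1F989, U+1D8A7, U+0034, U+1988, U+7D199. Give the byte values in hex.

F0 9F A7 9D F0 90 8C 80 ED 86 BF F0 9F A6 89 F0 9D A2 A7 34 E1 A6 88 F1 BD 86 99

U+1F9DD: 4-byte form → F0 9F A7 9D.
U+10300: 4-byte form → F0 90 8C 80.
U+D1BF: 3-byte form → ED 86 BF.
U+1F989: 4-byte form → F0 9F A6 89.
U+1D8A7: 4-byte form → F0 9D A2 A7.
U+0034: 1-byte form → 34.
U+1988: 3-byte form → E1 A6 88.
U+7D199: 4-byte form → F1 BD 86 99.
Concatenated (27 bytes): F0 9F A7 9D F0 90 8C 80 ED 86 BF F0 9F A6 89 F0 9D A2 A7 34 E1 A6 88 F1 BD 86 99.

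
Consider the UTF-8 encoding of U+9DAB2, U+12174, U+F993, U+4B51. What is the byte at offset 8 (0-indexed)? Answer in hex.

0xEF

U+9DAB2 → 4-byte form F2 9D AA B2 at offsets 0–3.
U+12174 → 4-byte form F0 92 85 B4 at offsets 4–7.
U+F993 → 3-byte form EF A6 93 at offsets 8–10.
Offset 8 falls in char 3's range; it's byte 1 of EF A6 93 = 0xEF.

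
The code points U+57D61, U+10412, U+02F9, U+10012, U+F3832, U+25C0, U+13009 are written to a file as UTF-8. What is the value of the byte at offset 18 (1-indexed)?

0xB2

1-indexed offset 18 is 0-indexed offset 17.
U+57D61 → 4-byte form F1 97 B5 A1 at offsets 0–3.
U+10412 → 4-byte form F0 90 90 92 at offsets 4–7.
U+02F9 → 2-byte form CB B9 at offsets 8–9.
U+10012 → 4-byte form F0 90 80 92 at offsets 10–13.
U+F3832 → 4-byte form F3 B3 A0 B2 at offsets 14–17.
Offset 17 falls in char 5's range; it's byte 4 of F3 B3 A0 B2 = 0xB2.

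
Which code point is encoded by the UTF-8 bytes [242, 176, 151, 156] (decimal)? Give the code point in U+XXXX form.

U+B05DC

Leading byte 0xF2 = 11110010 matches 11110xxx → 4-byte sequence.
Byte 1: 0xF2 = 11110010, payload 010 (3 bits).
Byte 2: 0xB0 = 10110000 (10xxxxxx ✓), payload 110000.
Byte 3: 0x97 = 10010111 (10xxxxxx ✓), payload 010111.
Byte 4: 0x9C = 10011100 (10xxxxxx ✓), payload 011100.
Concatenate: 010110000010111011100 = 0xB05DC (21 bits → U+B05DC).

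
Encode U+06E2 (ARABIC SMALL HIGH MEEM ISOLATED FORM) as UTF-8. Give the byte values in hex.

DB A2

U+06E2 = 0x6E2 = 1762 decimal. In range U+0080–U+07FF → 2-byte form: 110xxxxx 10xxxxxx.
Binary (11 bits): 11011100010.
Split 5+6: 11011 | 100010.
Byte 1: 11011011 = 0xDB.
Byte 2: 10100010 = 0xA2.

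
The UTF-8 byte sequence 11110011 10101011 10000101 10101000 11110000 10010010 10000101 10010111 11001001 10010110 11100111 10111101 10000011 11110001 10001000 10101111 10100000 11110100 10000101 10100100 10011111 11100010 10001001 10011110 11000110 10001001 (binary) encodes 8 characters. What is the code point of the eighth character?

Offset 0: leading byte 0xF3 = 11110011 → 4-byte char #1 = F3 AB 85 A8.
Offset 4: leading byte 0xF0 = 11110000 → 4-byte char #2 = F0 92 85 97.
Offset 8: leading byte 0xC9 = 11001001 → 2-byte char #3 = C9 96.
Offset 10: leading byte 0xE7 = 11100111 → 3-byte char #4 = E7 BD 83.
Offset 13: leading byte 0xF1 = 11110001 → 4-byte char #5 = F1 88 AF A0.
Offset 17: leading byte 0xF4 = 11110100 → 4-byte char #6 = F4 85 A4 9F.
Offset 21: leading byte 0xE2 = 11100010 → 3-byte char #7 = E2 89 9E.
Offset 24: leading byte 0xC6 = 11000110 → 2-byte char #8 = C6 89.
Leading byte 0xC6 = 11000110 matches 110xxxxx → 2-byte sequence.
Byte 1: 0xC6 = 11000110, payload 00110 (5 bits).
Byte 2: 0x89 = 10001001 (10xxxxxx ✓), payload 001001.
Concatenate: 00110001001 = 0x189 (11 bits → U+0189).

U+0189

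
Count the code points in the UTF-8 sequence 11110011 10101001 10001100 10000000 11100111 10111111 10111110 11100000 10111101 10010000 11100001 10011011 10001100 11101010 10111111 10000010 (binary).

5

Byte at offset 0: 0xF3 = 11110011 → 4-byte char (#1). Advance 4.
Byte at offset 4: 0xE7 = 11100111 → 3-byte char (#2). Advance 3.
Byte at offset 7: 0xE0 = 11100000 → 3-byte char (#3). Advance 3.
Byte at offset 10: 0xE1 = 11100001 → 3-byte char (#4). Advance 3.
Byte at offset 13: 0xEA = 11101010 → 3-byte char (#5). Advance 3.
Reached end at offset 16 after 5 code points.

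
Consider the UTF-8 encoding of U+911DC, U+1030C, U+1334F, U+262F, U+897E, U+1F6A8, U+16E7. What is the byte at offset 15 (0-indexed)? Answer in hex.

U+911DC → 4-byte form F2 91 87 9C at offsets 0–3.
U+1030C → 4-byte form F0 90 8C 8C at offsets 4–7.
U+1334F → 4-byte form F0 93 8D 8F at offsets 8–11.
U+262F → 3-byte form E2 98 AF at offsets 12–14.
U+897E → 3-byte form E8 A5 BE at offsets 15–17.
Offset 15 falls in char 5's range; it's byte 1 of E8 A5 BE = 0xE8.

0xE8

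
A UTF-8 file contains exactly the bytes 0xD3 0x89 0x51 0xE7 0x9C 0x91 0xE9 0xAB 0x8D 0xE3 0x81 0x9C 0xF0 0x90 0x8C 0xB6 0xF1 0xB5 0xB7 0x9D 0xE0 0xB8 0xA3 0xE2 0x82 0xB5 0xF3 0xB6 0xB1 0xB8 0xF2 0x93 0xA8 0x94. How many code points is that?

11

Byte at offset 0: 0xD3 = 11010011 → 2-byte char (#1). Advance 2.
Byte at offset 2: 0x51 = 01010001 → 1-byte char (#2). Advance 1.
Byte at offset 3: 0xE7 = 11100111 → 3-byte char (#3). Advance 3.
Byte at offset 6: 0xE9 = 11101001 → 3-byte char (#4). Advance 3.
Byte at offset 9: 0xE3 = 11100011 → 3-byte char (#5). Advance 3.
Byte at offset 12: 0xF0 = 11110000 → 4-byte char (#6). Advance 4.
Byte at offset 16: 0xF1 = 11110001 → 4-byte char (#7). Advance 4.
Byte at offset 20: 0xE0 = 11100000 → 3-byte char (#8). Advance 3.
Byte at offset 23: 0xE2 = 11100010 → 3-byte char (#9). Advance 3.
Byte at offset 26: 0xF3 = 11110011 → 4-byte char (#10). Advance 4.
Byte at offset 30: 0xF2 = 11110010 → 4-byte char (#11). Advance 4.
Reached end at offset 34 after 11 code points.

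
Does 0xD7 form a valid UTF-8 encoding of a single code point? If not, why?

Leading byte 0xD7 = 11010111 → 2-byte form, but only 1 byte is present.

invalid (sequence truncated)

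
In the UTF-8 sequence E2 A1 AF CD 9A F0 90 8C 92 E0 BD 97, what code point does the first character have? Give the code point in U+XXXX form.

U+286F

Offset 0: leading byte 0xE2 = 11100010 → 3-byte char #1 = E2 A1 AF.
Leading byte 0xE2 = 11100010 matches 1110xxxx → 3-byte sequence.
Byte 1: 0xE2 = 11100010, payload 0010 (4 bits).
Byte 2: 0xA1 = 10100001 (10xxxxxx ✓), payload 100001.
Byte 3: 0xAF = 10101111 (10xxxxxx ✓), payload 101111.
Concatenate: 0010100001101111 = 0x286F (16 bits → U+286F).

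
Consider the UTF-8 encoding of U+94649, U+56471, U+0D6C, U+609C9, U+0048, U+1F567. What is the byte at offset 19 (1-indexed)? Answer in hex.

1-indexed offset 19 is 0-indexed offset 18.
U+94649 → 4-byte form F2 94 99 89 at offsets 0–3.
U+56471 → 4-byte form F1 96 91 B1 at offsets 4–7.
U+0D6C → 3-byte form E0 B5 AC at offsets 8–10.
U+609C9 → 4-byte form F1 A0 A7 89 at offsets 11–14.
U+0048 → 1-byte form 48 at offsets 15–15.
U+1F567 → 4-byte form F0 9F 95 A7 at offsets 16–19.
Offset 18 falls in char 6's range; it's byte 3 of F0 9F 95 A7 = 0x95.

0x95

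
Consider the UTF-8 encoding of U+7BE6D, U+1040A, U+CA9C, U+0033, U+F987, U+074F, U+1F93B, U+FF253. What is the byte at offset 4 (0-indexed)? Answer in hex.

0xF0

U+7BE6D → 4-byte form F1 BB B9 AD at offsets 0–3.
U+1040A → 4-byte form F0 90 90 8A at offsets 4–7.
Offset 4 falls in char 2's range; it's byte 1 of F0 90 90 8A = 0xF0.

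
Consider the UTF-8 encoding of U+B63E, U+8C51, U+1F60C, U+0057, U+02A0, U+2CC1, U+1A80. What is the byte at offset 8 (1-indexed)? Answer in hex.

1-indexed offset 8 is 0-indexed offset 7.
U+B63E → 3-byte form EB 98 BE at offsets 0–2.
U+8C51 → 3-byte form E8 B1 91 at offsets 3–5.
U+1F60C → 4-byte form F0 9F 98 8C at offsets 6–9.
Offset 7 falls in char 3's range; it's byte 2 of F0 9F 98 8C = 0x9F.

0x9F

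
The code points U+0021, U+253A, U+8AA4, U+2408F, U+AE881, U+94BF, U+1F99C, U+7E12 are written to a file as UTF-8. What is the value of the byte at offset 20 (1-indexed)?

0x9F

1-indexed offset 20 is 0-indexed offset 19.
U+0021 → 1-byte form 21 at offsets 0–0.
U+253A → 3-byte form E2 94 BA at offsets 1–3.
U+8AA4 → 3-byte form E8 AA A4 at offsets 4–6.
U+2408F → 4-byte form F0 A4 82 8F at offsets 7–10.
U+AE881 → 4-byte form F2 AE A2 81 at offsets 11–14.
U+94BF → 3-byte form E9 92 BF at offsets 15–17.
U+1F99C → 4-byte form F0 9F A6 9C at offsets 18–21.
Offset 19 falls in char 7's range; it's byte 2 of F0 9F A6 9C = 0x9F.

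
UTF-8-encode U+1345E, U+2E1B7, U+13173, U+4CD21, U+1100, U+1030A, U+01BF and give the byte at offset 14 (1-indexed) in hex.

1-indexed offset 14 is 0-indexed offset 13.
U+1345E → 4-byte form F0 93 91 9E at offsets 0–3.
U+2E1B7 → 4-byte form F0 AE 86 B7 at offsets 4–7.
U+13173 → 4-byte form F0 93 85 B3 at offsets 8–11.
U+4CD21 → 4-byte form F1 8C B4 A1 at offsets 12–15.
Offset 13 falls in char 4's range; it's byte 2 of F1 8C B4 A1 = 0x8C.

0x8C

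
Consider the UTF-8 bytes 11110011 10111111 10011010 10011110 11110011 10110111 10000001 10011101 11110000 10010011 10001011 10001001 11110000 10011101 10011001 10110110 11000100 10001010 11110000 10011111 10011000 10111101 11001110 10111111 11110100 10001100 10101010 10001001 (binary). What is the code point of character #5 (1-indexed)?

U+010A

Offset 0: leading byte 0xF3 = 11110011 → 4-byte char #1 = F3 BF 9A 9E.
Offset 4: leading byte 0xF3 = 11110011 → 4-byte char #2 = F3 B7 81 9D.
Offset 8: leading byte 0xF0 = 11110000 → 4-byte char #3 = F0 93 8B 89.
Offset 12: leading byte 0xF0 = 11110000 → 4-byte char #4 = F0 9D 99 B6.
Offset 16: leading byte 0xC4 = 11000100 → 2-byte char #5 = C4 8A.
Leading byte 0xC4 = 11000100 matches 110xxxxx → 2-byte sequence.
Byte 1: 0xC4 = 11000100, payload 00100 (5 bits).
Byte 2: 0x8A = 10001010 (10xxxxxx ✓), payload 001010.
Concatenate: 00100001010 = 0x10A (11 bits → U+010A).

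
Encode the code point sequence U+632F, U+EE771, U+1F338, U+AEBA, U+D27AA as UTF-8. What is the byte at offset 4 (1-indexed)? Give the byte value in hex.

0xF3

1-indexed offset 4 is 0-indexed offset 3.
U+632F → 3-byte form E6 8C AF at offsets 0–2.
U+EE771 → 4-byte form F3 AE 9D B1 at offsets 3–6.
Offset 3 falls in char 2's range; it's byte 1 of F3 AE 9D B1 = 0xF3.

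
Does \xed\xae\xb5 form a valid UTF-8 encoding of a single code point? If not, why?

Structurally a 3-byte sequence; payload = 0xDBB5.
But 0xDBB5 is in U+D800–U+DFFF, the surrogate range. Surrogates are not Unicode scalar values and are forbidden in UTF-8.

invalid (encodes a surrogate (U+D800–U+DFFF))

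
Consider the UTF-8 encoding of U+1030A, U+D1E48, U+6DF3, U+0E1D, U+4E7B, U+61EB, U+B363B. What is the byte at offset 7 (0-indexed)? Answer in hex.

U+1030A → 4-byte form F0 90 8C 8A at offsets 0–3.
U+D1E48 → 4-byte form F3 91 B9 88 at offsets 4–7.
Offset 7 falls in char 2's range; it's byte 4 of F3 91 B9 88 = 0x88.

0x88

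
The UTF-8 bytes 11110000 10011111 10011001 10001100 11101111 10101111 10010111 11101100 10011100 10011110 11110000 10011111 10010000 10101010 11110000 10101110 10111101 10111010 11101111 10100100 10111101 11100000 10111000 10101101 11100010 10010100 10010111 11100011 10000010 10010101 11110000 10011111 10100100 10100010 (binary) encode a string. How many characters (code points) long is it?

10

Byte at offset 0: 0xF0 = 11110000 → 4-byte char (#1). Advance 4.
Byte at offset 4: 0xEF = 11101111 → 3-byte char (#2). Advance 3.
Byte at offset 7: 0xEC = 11101100 → 3-byte char (#3). Advance 3.
Byte at offset 10: 0xF0 = 11110000 → 4-byte char (#4). Advance 4.
Byte at offset 14: 0xF0 = 11110000 → 4-byte char (#5). Advance 4.
Byte at offset 18: 0xEF = 11101111 → 3-byte char (#6). Advance 3.
Byte at offset 21: 0xE0 = 11100000 → 3-byte char (#7). Advance 3.
Byte at offset 24: 0xE2 = 11100010 → 3-byte char (#8). Advance 3.
Byte at offset 27: 0xE3 = 11100011 → 3-byte char (#9). Advance 3.
Byte at offset 30: 0xF0 = 11110000 → 4-byte char (#10). Advance 4.
Reached end at offset 34 after 10 code points.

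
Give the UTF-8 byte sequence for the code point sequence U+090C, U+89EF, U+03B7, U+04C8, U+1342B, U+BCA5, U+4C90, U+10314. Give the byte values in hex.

U+090C: 3-byte form → E0 A4 8C.
U+89EF: 3-byte form → E8 A7 AF.
U+03B7: 2-byte form → CE B7.
U+04C8: 2-byte form → D3 88.
U+1342B: 4-byte form → F0 93 90 AB.
U+BCA5: 3-byte form → EB B2 A5.
U+4C90: 3-byte form → E4 B2 90.
U+10314: 4-byte form → F0 90 8C 94.
Concatenated (24 bytes): E0 A4 8C E8 A7 AF CE B7 D3 88 F0 93 90 AB EB B2 A5 E4 B2 90 F0 90 8C 94.

E0 A4 8C E8 A7 AF CE B7 D3 88 F0 93 90 AB EB B2 A5 E4 B2 90 F0 90 8C 94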